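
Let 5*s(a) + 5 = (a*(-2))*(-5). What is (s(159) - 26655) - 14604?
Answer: -40942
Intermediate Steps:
s(a) = -1 + 2*a (s(a) = -1 + ((a*(-2))*(-5))/5 = -1 + (-2*a*(-5))/5 = -1 + (10*a)/5 = -1 + 2*a)
(s(159) - 26655) - 14604 = ((-1 + 2*159) - 26655) - 14604 = ((-1 + 318) - 26655) - 14604 = (317 - 26655) - 14604 = -26338 - 14604 = -40942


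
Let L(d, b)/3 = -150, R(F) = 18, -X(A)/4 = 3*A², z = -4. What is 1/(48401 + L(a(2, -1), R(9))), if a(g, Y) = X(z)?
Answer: 1/47951 ≈ 2.0855e-5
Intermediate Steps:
X(A) = -12*A²
a(g, Y) = -192 (a(g, Y) = -12*(-4)² = -12*16 = -192)
L(d, b) = -450 (L(d, b) = 3*(-150) = -450)
1/(48401 + L(a(2, -1), R(9))) = 1/(48401 - 450) = 1/47951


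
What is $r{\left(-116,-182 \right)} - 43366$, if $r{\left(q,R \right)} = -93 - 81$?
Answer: $-43540$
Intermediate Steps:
$r{\left(q,R \right)} = -174$
$r{\left(-116,-182 \right)} - 43366 = -174 - 43366 = -43540$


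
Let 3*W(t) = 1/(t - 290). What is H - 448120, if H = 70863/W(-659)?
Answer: -202195081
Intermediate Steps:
W(t) = 1/(3*(-290 + t)) (W(t) = 1/(3*(t - 290)) = 1/(3*(-290 + t)))
H = -201746961 (H = 70863/((1/(3*(-290 - 659)))) = 70863/(((1/3)/(-949))) = 70863/(((1/3)*(-1/949))) = 70863/(-1/2847) = 70863*(-2847) = -201746961)
H - 448120 = -201746961 - 448120 = -202195081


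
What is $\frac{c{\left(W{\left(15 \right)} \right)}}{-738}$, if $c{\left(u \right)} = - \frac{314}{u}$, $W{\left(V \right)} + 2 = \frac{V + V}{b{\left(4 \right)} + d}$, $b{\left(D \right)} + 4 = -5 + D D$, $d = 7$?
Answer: $\frac{1099}{369} \approx 2.9783$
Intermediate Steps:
$b{\left(D \right)} = -9 + D^{2}$ ($b{\left(D \right)} = -4 + \left(-5 + D D\right) = -4 + \left(-5 + D^{2}\right) = -9 + D^{2}$)
$W{\left(V \right)} = -2 + \frac{V}{7}$ ($W{\left(V \right)} = -2 + \frac{V + V}{\left(-9 + 4^{2}\right) + 7} = -2 + \frac{2 V}{\left(-9 + 16\right) + 7} = -2 + \frac{2 V}{7 + 7} = -2 + \frac{2 V}{14} = -2 + 2 V \frac{1}{14} = -2 + \frac{V}{7}$)
$\frac{c{\left(W{\left(15 \right)} \right)}}{-738} = \frac{\left(-314\right) \frac{1}{-2 + \frac{1}{7} \cdot 15}}{-738} = - \frac{314}{-2 + \frac{15}{7}} \left(- \frac{1}{738}\right) = - 314 \frac{1}{\frac{1}{7}} \left(- \frac{1}{738}\right) = \left(-314\right) 7 \left(- \frac{1}{738}\right) = \left(-2198\right) \left(- \frac{1}{738}\right) = \frac{1099}{369}$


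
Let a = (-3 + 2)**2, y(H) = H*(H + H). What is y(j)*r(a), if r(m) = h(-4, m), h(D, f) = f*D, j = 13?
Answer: -1352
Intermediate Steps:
y(H) = 2*H**2 (y(H) = H*(2*H) = 2*H**2)
a = 1 (a = (-1)**2 = 1)
h(D, f) = D*f
r(m) = -4*m
y(j)*r(a) = (2*13**2)*(-4*1) = (2*169)*(-4) = 338*(-4) = -1352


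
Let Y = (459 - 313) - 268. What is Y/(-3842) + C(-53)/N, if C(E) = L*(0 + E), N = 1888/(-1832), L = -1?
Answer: -23300781/453356 ≈ -51.396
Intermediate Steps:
N = -236/229 (N = 1888*(-1/1832) = -236/229 ≈ -1.0306)
C(E) = -E (C(E) = -(0 + E) = -E)
Y = -122 (Y = 146 - 268 = -122)
Y/(-3842) + C(-53)/N = -122/(-3842) + (-1*(-53))/(-236/229) = -122*(-1/3842) + 53*(-229/236) = 61/1921 - 12137/236 = -23300781/453356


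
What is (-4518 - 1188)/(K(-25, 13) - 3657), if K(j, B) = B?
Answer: 2853/1822 ≈ 1.5659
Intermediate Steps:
(-4518 - 1188)/(K(-25, 13) - 3657) = (-4518 - 1188)/(13 - 3657) = -5706/(-3644) = -5706*(-1/3644) = 2853/1822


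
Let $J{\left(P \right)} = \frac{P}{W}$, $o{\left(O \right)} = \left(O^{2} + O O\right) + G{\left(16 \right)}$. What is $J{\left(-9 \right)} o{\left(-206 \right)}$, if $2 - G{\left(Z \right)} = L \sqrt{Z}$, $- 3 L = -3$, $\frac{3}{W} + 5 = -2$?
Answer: $1782270$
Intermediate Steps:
$W = - \frac{3}{7}$ ($W = \frac{3}{-5 - 2} = \frac{3}{-7} = 3 \left(- \frac{1}{7}\right) = - \frac{3}{7} \approx -0.42857$)
$L = 1$ ($L = \left(- \frac{1}{3}\right) \left(-3\right) = 1$)
$G{\left(Z \right)} = 2 - \sqrt{Z}$ ($G{\left(Z \right)} = 2 - 1 \sqrt{Z} = 2 - \sqrt{Z}$)
$o{\left(O \right)} = -2 + 2 O^{2}$ ($o{\left(O \right)} = \left(O^{2} + O O\right) + \left(2 - \sqrt{16}\right) = \left(O^{2} + O^{2}\right) + \left(2 - 4\right) = 2 O^{2} + \left(2 - 4\right) = 2 O^{2} - 2 = -2 + 2 O^{2}$)
$J{\left(P \right)} = - \frac{7 P}{3}$ ($J{\left(P \right)} = \frac{P}{- \frac{3}{7}} = P \left(- \frac{7}{3}\right) = - \frac{7 P}{3}$)
$J{\left(-9 \right)} o{\left(-206 \right)} = \left(- \frac{7}{3}\right) \left(-9\right) \left(-2 + 2 \left(-206\right)^{2}\right) = 21 \left(-2 + 2 \cdot 42436\right) = 21 \left(-2 + 84872\right) = 21 \cdot 84870 = 1782270$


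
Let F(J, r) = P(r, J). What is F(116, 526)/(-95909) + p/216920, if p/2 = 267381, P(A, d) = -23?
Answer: 2331521719/945662740 ≈ 2.4655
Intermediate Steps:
p = 534762 (p = 2*267381 = 534762)
F(J, r) = -23
F(116, 526)/(-95909) + p/216920 = -23/(-95909) + 534762/216920 = -23*(-1/95909) + 534762*(1/216920) = 23/95909 + 267381/108460 = 2331521719/945662740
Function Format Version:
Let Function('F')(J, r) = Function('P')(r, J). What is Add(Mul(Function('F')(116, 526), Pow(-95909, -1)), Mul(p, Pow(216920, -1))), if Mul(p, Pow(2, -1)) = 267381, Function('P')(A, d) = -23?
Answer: Rational(2331521719, 945662740) ≈ 2.4655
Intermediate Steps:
p = 534762 (p = Mul(2, 267381) = 534762)
Function('F')(J, r) = -23
Add(Mul(Function('F')(116, 526), Pow(-95909, -1)), Mul(p, Pow(216920, -1))) = Add(Mul(-23, Pow(-95909, -1)), Mul(534762, Pow(216920, -1))) = Add(Mul(-23, Rational(-1, 95909)), Mul(534762, Rational(1, 216920))) = Add(Rational(23, 95909), Rational(267381, 108460)) = Rational(2331521719, 945662740)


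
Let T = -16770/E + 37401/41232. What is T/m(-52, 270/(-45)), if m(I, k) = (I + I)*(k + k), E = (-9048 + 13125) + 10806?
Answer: -384107/2181887488 ≈ -0.00017604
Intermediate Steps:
E = 14883 (E = 4077 + 10806 = 14883)
m(I, k) = 4*I*k (m(I, k) = (2*I)*(2*k) = 4*I*k)
T = -14980173/68183984 (T = -16770/14883 + 37401/41232 = -16770*1/14883 + 37401*(1/41232) = -5590/4961 + 12467/13744 = -14980173/68183984 ≈ -0.21970)
T/m(-52, 270/(-45)) = -14980173/(68183984*(4*(-52)*(270/(-45)))) = -14980173/(68183984*(4*(-52)*(270*(-1/45)))) = -14980173/(68183984*(4*(-52)*(-6))) = -14980173/68183984/1248 = -14980173/68183984*1/1248 = -384107/2181887488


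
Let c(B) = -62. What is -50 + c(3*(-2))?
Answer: -112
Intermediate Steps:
-50 + c(3*(-2)) = -50 - 62 = -112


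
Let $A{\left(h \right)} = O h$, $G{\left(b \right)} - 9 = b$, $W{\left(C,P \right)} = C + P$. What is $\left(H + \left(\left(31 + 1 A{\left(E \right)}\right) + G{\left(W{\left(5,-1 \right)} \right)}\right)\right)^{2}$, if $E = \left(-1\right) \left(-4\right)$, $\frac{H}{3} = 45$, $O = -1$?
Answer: $30625$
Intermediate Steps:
$H = 135$ ($H = 3 \cdot 45 = 135$)
$G{\left(b \right)} = 9 + b$
$E = 4$
$A{\left(h \right)} = - h$
$\left(H + \left(\left(31 + 1 A{\left(E \right)}\right) + G{\left(W{\left(5,-1 \right)} \right)}\right)\right)^{2} = \left(135 + \left(\left(31 + 1 \left(\left(-1\right) 4\right)\right) + \left(9 + \left(5 - 1\right)\right)\right)\right)^{2} = \left(135 + \left(\left(31 + 1 \left(-4\right)\right) + \left(9 + 4\right)\right)\right)^{2} = \left(135 + \left(\left(31 - 4\right) + 13\right)\right)^{2} = \left(135 + \left(27 + 13\right)\right)^{2} = \left(135 + 40\right)^{2} = 175^{2} = 30625$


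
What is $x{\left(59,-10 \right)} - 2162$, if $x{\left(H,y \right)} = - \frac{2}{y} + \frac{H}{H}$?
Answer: $- \frac{10804}{5} \approx -2160.8$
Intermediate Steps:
$x{\left(H,y \right)} = 1 - \frac{2}{y}$ ($x{\left(H,y \right)} = - \frac{2}{y} + 1 = 1 - \frac{2}{y}$)
$x{\left(59,-10 \right)} - 2162 = \frac{-2 - 10}{-10} - 2162 = \left(- \frac{1}{10}\right) \left(-12\right) - 2162 = \frac{6}{5} - 2162 = - \frac{10804}{5}$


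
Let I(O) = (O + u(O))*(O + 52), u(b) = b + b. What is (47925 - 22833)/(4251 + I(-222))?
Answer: 8364/39157 ≈ 0.21360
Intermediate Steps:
u(b) = 2*b
I(O) = 3*O*(52 + O) (I(O) = (O + 2*O)*(O + 52) = (3*O)*(52 + O) = 3*O*(52 + O))
(47925 - 22833)/(4251 + I(-222)) = (47925 - 22833)/(4251 + 3*(-222)*(52 - 222)) = 25092/(4251 + 3*(-222)*(-170)) = 25092/(4251 + 113220) = 25092/117471 = 25092*(1/117471) = 8364/39157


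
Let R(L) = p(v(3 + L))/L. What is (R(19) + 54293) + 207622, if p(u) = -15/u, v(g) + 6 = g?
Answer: 79622145/304 ≈ 2.6192e+5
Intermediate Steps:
v(g) = -6 + g
R(L) = -15/(L*(-3 + L)) (R(L) = (-15/(-6 + (3 + L)))/L = (-15/(-3 + L))/L = -15/(L*(-3 + L)))
(R(19) + 54293) + 207622 = (-15/(19*(-3 + 19)) + 54293) + 207622 = (-15*1/19/16 + 54293) + 207622 = (-15*1/19*1/16 + 54293) + 207622 = (-15/304 + 54293) + 207622 = 16505057/304 + 207622 = 79622145/304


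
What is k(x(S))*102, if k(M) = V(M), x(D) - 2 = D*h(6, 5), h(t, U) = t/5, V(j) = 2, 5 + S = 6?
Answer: 204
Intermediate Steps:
S = 1 (S = -5 + 6 = 1)
h(t, U) = t/5 (h(t, U) = t*(⅕) = t/5)
x(D) = 2 + 6*D/5 (x(D) = 2 + D*((⅕)*6) = 2 + D*(6/5) = 2 + 6*D/5)
k(M) = 2
k(x(S))*102 = 2*102 = 204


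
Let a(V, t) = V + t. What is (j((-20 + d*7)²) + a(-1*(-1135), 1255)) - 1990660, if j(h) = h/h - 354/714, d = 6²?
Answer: -236604070/119 ≈ -1.9883e+6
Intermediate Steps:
d = 36
j(h) = 60/119 (j(h) = 1 - 354*1/714 = 1 - 59/119 = 60/119)
(j((-20 + d*7)²) + a(-1*(-1135), 1255)) - 1990660 = (60/119 + (-1*(-1135) + 1255)) - 1990660 = (60/119 + (1135 + 1255)) - 1990660 = (60/119 + 2390) - 1990660 = 284470/119 - 1990660 = -236604070/119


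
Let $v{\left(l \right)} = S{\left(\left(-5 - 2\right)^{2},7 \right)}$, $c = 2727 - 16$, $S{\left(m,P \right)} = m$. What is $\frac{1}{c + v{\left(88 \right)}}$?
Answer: $\frac{1}{2760} \approx 0.00036232$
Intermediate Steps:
$c = 2711$ ($c = 2727 - 16 = 2711$)
$v{\left(l \right)} = 49$ ($v{\left(l \right)} = \left(-5 - 2\right)^{2} = \left(-7\right)^{2} = 49$)
$\frac{1}{c + v{\left(88 \right)}} = \frac{1}{2711 + 49} = \frac{1}{2760}$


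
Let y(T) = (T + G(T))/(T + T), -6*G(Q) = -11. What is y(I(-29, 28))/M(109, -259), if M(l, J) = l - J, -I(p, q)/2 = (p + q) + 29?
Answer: 325/247296 ≈ 0.0013142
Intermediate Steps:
G(Q) = 11/6 (G(Q) = -⅙*(-11) = 11/6)
I(p, q) = -58 - 2*p - 2*q (I(p, q) = -2*((p + q) + 29) = -2*(29 + p + q) = -58 - 2*p - 2*q)
y(T) = (11/6 + T)/(2*T) (y(T) = (T + 11/6)/(T + T) = (11/6 + T)/((2*T)) = (11/6 + T)*(1/(2*T)) = (11/6 + T)/(2*T))
y(I(-29, 28))/M(109, -259) = ((11 + 6*(-58 - 2*(-29) - 2*28))/(12*(-58 - 2*(-29) - 2*28)))/(109 - 1*(-259)) = ((11 + 6*(-58 + 58 - 56))/(12*(-58 + 58 - 56)))/(109 + 259) = ((1/12)*(11 + 6*(-56))/(-56))/368 = ((1/12)*(-1/56)*(11 - 336))*(1/368) = ((1/12)*(-1/56)*(-325))*(1/368) = (325/672)*(1/368) = 325/247296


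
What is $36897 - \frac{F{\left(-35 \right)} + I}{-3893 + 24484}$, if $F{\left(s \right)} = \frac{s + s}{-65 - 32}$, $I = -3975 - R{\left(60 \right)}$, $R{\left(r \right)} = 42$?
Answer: $\frac{73695763898}{1997327} \approx 36897.0$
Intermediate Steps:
$I = -4017$ ($I = -3975 - 42 = -4017$)
$F{\left(s \right)} = - \frac{2 s}{97}$ ($F{\left(s \right)} = \frac{2 s}{-97} = 2 s \left(- \frac{1}{97}\right) = - \frac{2 s}{97}$)
$36897 - \frac{F{\left(-35 \right)} + I}{-3893 + 24484} = 36897 - \frac{\left(- \frac{2}{97}\right) \left(-35\right) - 4017}{-3893 + 24484} = 36897 - \frac{\frac{70}{97} - 4017}{20591} = 36897 - \left(- \frac{389579}{97}\right) \frac{1}{20591} = 36897 - - \frac{389579}{1997327} = 36897 + \frac{389579}{1997327} = \frac{73695763898}{1997327}$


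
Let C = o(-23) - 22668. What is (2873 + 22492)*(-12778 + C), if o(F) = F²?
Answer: -885669705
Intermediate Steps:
C = -22139 (C = (-23)² - 22668 = 529 - 22668 = -22139)
(2873 + 22492)*(-12778 + C) = (2873 + 22492)*(-12778 - 22139) = 25365*(-34917) = -885669705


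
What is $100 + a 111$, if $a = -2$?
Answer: $-122$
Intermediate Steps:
$100 + a 111 = 100 - 222 = -122$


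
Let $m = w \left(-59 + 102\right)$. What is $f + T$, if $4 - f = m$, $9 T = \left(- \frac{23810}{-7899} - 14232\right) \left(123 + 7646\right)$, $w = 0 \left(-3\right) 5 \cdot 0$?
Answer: $- \frac{873194590538}{71091} \approx -1.2283 \cdot 10^{7}$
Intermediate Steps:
$w = 0$ ($w = 0 \cdot 0 = 0$)
$T = - \frac{873194874902}{71091}$ ($T = \frac{\left(- \frac{23810}{-7899} - 14232\right) \left(123 + 7646\right)}{9} = \frac{\left(\left(-23810\right) \left(- \frac{1}{7899}\right) - 14232\right) 7769}{9} = \frac{\left(\frac{23810}{7899} - 14232\right) 7769}{9} = \frac{\left(- \frac{112394758}{7899}\right) 7769}{9} = \frac{1}{9} \left(- \frac{873194874902}{7899}\right) = - \frac{873194874902}{71091} \approx -1.2283 \cdot 10^{7}$)
$m = 0$ ($m = 0 \left(-59 + 102\right) = 0 \cdot 43 = 0$)
$f = 4$ ($f = 4 - 0 = 4 + 0 = 4$)
$f + T = 4 - \frac{873194874902}{71091} = - \frac{873194590538}{71091}$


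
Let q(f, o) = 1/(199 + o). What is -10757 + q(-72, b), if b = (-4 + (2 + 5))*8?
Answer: -2398810/223 ≈ -10757.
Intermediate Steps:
b = 24 (b = (-4 + 7)*8 = 3*8 = 24)
-10757 + q(-72, b) = -10757 + 1/(199 + 24) = -10757 + 1/223 = -2398810/223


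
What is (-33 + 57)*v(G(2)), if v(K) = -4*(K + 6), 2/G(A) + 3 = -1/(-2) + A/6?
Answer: -6336/13 ≈ -487.38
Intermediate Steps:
G(A) = 2/(-5/2 + A/6) (G(A) = 2/(-3 + (-1/(-2) + A/6)) = 2/(-3 + (-1*(-1/2) + A*(1/6))) = 2/(-3 + (1/2 + A/6)) = 2/(-5/2 + A/6))
v(K) = -24 - 4*K (v(K) = -4*(6 + K) = -24 - 4*K)
(-33 + 57)*v(G(2)) = (-33 + 57)*(-24 - 48/(-15 + 2)) = 24*(-24 - 48/(-13)) = 24*(-24 - 48*(-1)/13) = 24*(-24 - 4*(-12/13)) = 24*(-24 + 48/13) = 24*(-264/13) = -6336/13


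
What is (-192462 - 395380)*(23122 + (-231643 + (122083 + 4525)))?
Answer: 48151901746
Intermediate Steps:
(-192462 - 395380)*(23122 + (-231643 + (122083 + 4525))) = -587842*(23122 + (-231643 + 126608)) = -587842*(23122 - 105035) = -587842*(-81913) = 48151901746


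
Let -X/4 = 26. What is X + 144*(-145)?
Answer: -20984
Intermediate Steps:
X = -104 (X = -4*26 = -104)
X + 144*(-145) = -104 + 144*(-145) = -104 - 20880 = -20984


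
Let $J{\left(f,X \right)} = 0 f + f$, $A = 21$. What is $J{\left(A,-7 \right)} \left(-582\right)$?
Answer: $-12222$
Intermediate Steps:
$J{\left(f,X \right)} = f$ ($J{\left(f,X \right)} = 0 + f = f$)
$J{\left(A,-7 \right)} \left(-582\right) = 21 \left(-582\right) = -12222$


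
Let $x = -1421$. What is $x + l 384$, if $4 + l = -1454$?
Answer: $-561293$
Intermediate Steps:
$l = -1458$ ($l = -4 - 1454 = -1458$)
$x + l 384 = -1421 - 559872 = -561293$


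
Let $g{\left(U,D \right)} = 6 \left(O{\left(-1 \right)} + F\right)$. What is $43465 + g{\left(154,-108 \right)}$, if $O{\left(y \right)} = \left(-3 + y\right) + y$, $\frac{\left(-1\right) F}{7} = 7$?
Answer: $43141$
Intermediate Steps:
$F = -49$ ($F = \left(-7\right) 7 = -49$)
$O{\left(y \right)} = -3 + 2 y$
$g{\left(U,D \right)} = -324$ ($g{\left(U,D \right)} = 6 \left(\left(-3 + 2 \left(-1\right)\right) - 49\right) = 6 \left(\left(-3 - 2\right) - 49\right) = 6 \left(-5 - 49\right) = 6 \left(-54\right) = -324$)
$43465 + g{\left(154,-108 \right)} = 43465 - 324 = 43141$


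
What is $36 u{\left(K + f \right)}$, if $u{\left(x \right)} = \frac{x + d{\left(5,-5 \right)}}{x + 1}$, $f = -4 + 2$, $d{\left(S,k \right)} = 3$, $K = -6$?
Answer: $\frac{180}{7} \approx 25.714$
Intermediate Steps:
$f = -2$
$u{\left(x \right)} = \frac{3 + x}{1 + x}$ ($u{\left(x \right)} = \frac{x + 3}{x + 1} = \frac{3 + x}{1 + x}$)
$36 u{\left(K + f \right)} = 36 \frac{3 - 8}{1 - 8} = 36 \frac{1}{-7} \left(-5\right) = 36 \left(\left(- \frac{1}{7}\right) \left(-5\right)\right) = 36 \cdot \frac{5}{7} = \frac{180}{7}$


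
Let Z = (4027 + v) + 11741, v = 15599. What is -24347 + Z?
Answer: 7020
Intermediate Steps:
Z = 31367 (Z = (4027 + 15599) + 11741 = 19626 + 11741 = 31367)
-24347 + Z = -24347 + 31367 = 7020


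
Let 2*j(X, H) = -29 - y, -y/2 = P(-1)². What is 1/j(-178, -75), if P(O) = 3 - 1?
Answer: -2/21 ≈ -0.095238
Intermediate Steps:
P(O) = 2
y = -8 (y = -2*2² = -2*4 = -8)
j(X, H) = -21/2 (j(X, H) = (-29 - 1*(-8))/2 = (-29 + 8)/2 = (½)*(-21) = -21/2)
1/j(-178, -75) = 1/(-21/2) = -2/21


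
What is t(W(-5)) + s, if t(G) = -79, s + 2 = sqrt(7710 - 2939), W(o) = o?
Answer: -81 + sqrt(4771) ≈ -11.928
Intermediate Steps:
s = -2 + sqrt(4771) (s = -2 + sqrt(7710 - 2939) = -2 + sqrt(4771) ≈ 67.072)
t(W(-5)) + s = -79 + (-2 + sqrt(4771)) = -81 + sqrt(4771)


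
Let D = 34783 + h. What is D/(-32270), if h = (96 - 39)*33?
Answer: -18332/16135 ≈ -1.1362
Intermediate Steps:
h = 1881 (h = 57*33 = 1881)
D = 36664 (D = 34783 + 1881 = 36664)
D/(-32270) = 36664/(-32270) = 36664*(-1/32270) = -18332/16135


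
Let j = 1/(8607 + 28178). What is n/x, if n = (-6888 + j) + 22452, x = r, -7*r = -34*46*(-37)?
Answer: -572521741/304096340 ≈ -1.8827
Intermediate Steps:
j = 1/36785 ≈ 2.7185e-5
r = -57868/7 (r = -(-34*46)*(-37)/7 = -(-1564)*(-37)/7 = -1/7*57868 = -57868/7 ≈ -8266.9)
x = -57868/7 ≈ -8266.9
n = 572521741/36785 (n = (-6888 + 1/36785) + 22452 = -253375079/36785 + 22452 = 572521741/36785 ≈ 15564.)
n/x = 572521741/(36785*(-57868/7)) = (572521741/36785)*(-7/57868) = -572521741/304096340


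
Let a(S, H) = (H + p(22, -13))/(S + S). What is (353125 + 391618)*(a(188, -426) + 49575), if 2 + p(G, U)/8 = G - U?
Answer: 6941018910117/188 ≈ 3.6920e+10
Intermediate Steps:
p(G, U) = -16 - 8*U + 8*G (p(G, U) = -16 + 8*(G - U) = -16 + (-8*U + 8*G) = -16 - 8*U + 8*G)
a(S, H) = (264 + H)/(2*S) (a(S, H) = (H + (-16 - 8*(-13) + 8*22))/(S + S) = (H + (-16 + 104 + 176))/((2*S)) = (H + 264)*(1/(2*S)) = (264 + H)*(1/(2*S)) = (264 + H)/(2*S))
(353125 + 391618)*(a(188, -426) + 49575) = (353125 + 391618)*((1/2)*(264 - 426)/188 + 49575) = 744743*((1/2)*(1/188)*(-162) + 49575) = 744743*(-81/188 + 49575) = 744743*(9320019/188) = 6941018910117/188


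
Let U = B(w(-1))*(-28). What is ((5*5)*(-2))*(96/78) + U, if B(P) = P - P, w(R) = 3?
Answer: -800/13 ≈ -61.538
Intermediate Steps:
B(P) = 0
U = 0 (U = 0*(-28) = 0)
((5*5)*(-2))*(96/78) + U = ((5*5)*(-2))*(96/78) + 0 = (25*(-2))*(96*(1/78)) + 0 = -50*16/13 + 0 = -800/13 + 0 = -800/13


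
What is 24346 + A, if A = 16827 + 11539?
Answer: 52712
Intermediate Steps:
A = 28366
24346 + A = 24346 + 28366 = 52712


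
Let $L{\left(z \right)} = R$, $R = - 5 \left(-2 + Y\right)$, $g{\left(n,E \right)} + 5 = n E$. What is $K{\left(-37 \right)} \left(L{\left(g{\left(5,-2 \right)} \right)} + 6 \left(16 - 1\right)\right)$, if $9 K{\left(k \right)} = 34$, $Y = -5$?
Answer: $\frac{4250}{9} \approx 472.22$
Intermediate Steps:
$K{\left(k \right)} = \frac{34}{9}$ ($K{\left(k \right)} = \frac{1}{9} \cdot 34 = \frac{34}{9}$)
$g{\left(n,E \right)} = -5 + E n$ ($g{\left(n,E \right)} = -5 + n E = -5 + E n$)
$R = 35$ ($R = - 5 \left(-2 - 5\right) = \left(-5\right) \left(-7\right) = 35$)
$L{\left(z \right)} = 35$
$K{\left(-37 \right)} \left(L{\left(g{\left(5,-2 \right)} \right)} + 6 \left(16 - 1\right)\right) = \frac{34 \left(35 + 6 \left(16 - 1\right)\right)}{9} = \frac{34 \left(35 + 6 \cdot 15\right)}{9} = \frac{34 \left(35 + 90\right)}{9} = \frac{34}{9} \cdot 125 = \frac{4250}{9}$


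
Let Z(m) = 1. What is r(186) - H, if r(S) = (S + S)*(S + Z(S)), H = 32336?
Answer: 37228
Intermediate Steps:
r(S) = 2*S*(1 + S) (r(S) = (S + S)*(S + 1) = (2*S)*(1 + S) = 2*S*(1 + S))
r(186) - H = 2*186*(1 + 186) - 1*32336 = 2*186*187 - 32336 = 69564 - 32336 = 37228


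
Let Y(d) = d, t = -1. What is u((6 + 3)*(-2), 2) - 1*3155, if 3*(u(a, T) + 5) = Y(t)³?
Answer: -9481/3 ≈ -3160.3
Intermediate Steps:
u(a, T) = -16/3 (u(a, T) = -5 + (⅓)*(-1)³ = -5 + (⅓)*(-1) = -5 - ⅓ = -16/3)
u((6 + 3)*(-2), 2) - 1*3155 = -16/3 - 1*3155 = -16/3 - 3155 = -9481/3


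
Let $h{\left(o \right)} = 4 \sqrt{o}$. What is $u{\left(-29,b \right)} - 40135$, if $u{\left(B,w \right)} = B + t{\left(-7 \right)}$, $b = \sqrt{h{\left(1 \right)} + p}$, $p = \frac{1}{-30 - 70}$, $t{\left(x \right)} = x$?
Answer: $-40171$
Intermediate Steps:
$p = - \frac{1}{100}$ ($p = \frac{1}{-100} = - \frac{1}{100} \approx -0.01$)
$b = \frac{\sqrt{399}}{10}$ ($b = \sqrt{4 \sqrt{1} - \frac{1}{100}} = \sqrt{4 \cdot 1 - \frac{1}{100}} = \sqrt{4 - \frac{1}{100}} = \sqrt{\frac{399}{100}} = \frac{\sqrt{399}}{10} \approx 1.9975$)
$u{\left(B,w \right)} = -7 + B$ ($u{\left(B,w \right)} = B - 7 = -7 + B$)
$u{\left(-29,b \right)} - 40135 = \left(-7 - 29\right) - 40135 = -36 - 40135 = -40171$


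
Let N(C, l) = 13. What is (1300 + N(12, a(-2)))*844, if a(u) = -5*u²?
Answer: 1108172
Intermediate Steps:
(1300 + N(12, a(-2)))*844 = (1300 + 13)*844 = 1313*844 = 1108172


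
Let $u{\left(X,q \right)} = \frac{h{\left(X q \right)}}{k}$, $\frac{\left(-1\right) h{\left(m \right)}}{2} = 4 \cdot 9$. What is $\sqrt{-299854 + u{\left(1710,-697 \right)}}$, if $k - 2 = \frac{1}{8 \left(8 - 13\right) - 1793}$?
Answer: $\frac{i \sqrt{4028190087190}}{3665} \approx 547.62 i$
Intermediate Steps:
$k = \frac{3665}{1833}$ ($k = 2 + \frac{1}{8 \left(8 - 13\right) - 1793} = 2 + \frac{1}{8 \left(-5\right) - 1793} = 2 + \frac{1}{-40 - 1793} = 2 + \frac{1}{-1833} = 2 - \frac{1}{1833} = \frac{3665}{1833} \approx 1.9995$)
$h{\left(m \right)} = -72$ ($h{\left(m \right)} = - 2 \cdot 4 \cdot 9 = \left(-2\right) 36 = -72$)
$u{\left(X,q \right)} = - \frac{131976}{3665}$ ($u{\left(X,q \right)} = - \frac{72}{\frac{3665}{1833}} = \left(-72\right) \frac{1833}{3665} = - \frac{131976}{3665}$)
$\sqrt{-299854 + u{\left(1710,-697 \right)}} = \sqrt{-299854 - \frac{131976}{3665}} = \sqrt{- \frac{1099096886}{3665}} = \frac{i \sqrt{4028190087190}}{3665}$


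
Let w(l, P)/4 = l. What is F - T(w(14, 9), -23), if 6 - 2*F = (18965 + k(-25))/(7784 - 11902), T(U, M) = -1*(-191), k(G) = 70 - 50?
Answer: -1529383/8236 ≈ -185.69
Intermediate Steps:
w(l, P) = 4*l
k(G) = 20
T(U, M) = 191
F = 43693/8236 (F = 3 - (18965 + 20)/(2*(7784 - 11902)) = 3 - 18985/(2*(-4118)) = 3 - 18985*(-1)/(2*4118) = 3 - 1/2*(-18985/4118) = 3 + 18985/8236 = 43693/8236 ≈ 5.3051)
F - T(w(14, 9), -23) = 43693/8236 - 1*191 = 43693/8236 - 191 = -1529383/8236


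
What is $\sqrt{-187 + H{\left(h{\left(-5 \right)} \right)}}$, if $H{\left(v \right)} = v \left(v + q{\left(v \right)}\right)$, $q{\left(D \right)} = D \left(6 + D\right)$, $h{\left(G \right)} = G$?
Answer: $i \sqrt{137} \approx 11.705 i$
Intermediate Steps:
$H{\left(v \right)} = v \left(v + v \left(6 + v\right)\right)$
$\sqrt{-187 + H{\left(h{\left(-5 \right)} \right)}} = \sqrt{-187 + \left(-5\right)^{2} \left(7 - 5\right)} = \sqrt{-187 + 25 \cdot 2} = \sqrt{-187 + 50} = \sqrt{-137} = i \sqrt{137}$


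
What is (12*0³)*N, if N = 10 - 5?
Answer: 0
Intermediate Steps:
N = 5
(12*0³)*N = (12*0³)*5 = (12*0)*5 = 0*5 = 0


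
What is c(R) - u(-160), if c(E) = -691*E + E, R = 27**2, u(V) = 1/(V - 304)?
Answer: -233396639/464 ≈ -5.0301e+5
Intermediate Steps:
u(V) = 1/(-304 + V)
R = 729
c(E) = -690*E
c(R) - u(-160) = -690*729 - 1/(-304 - 160) = -503010 - 1/(-464) = -503010 - 1*(-1/464) = -503010 + 1/464 = -233396639/464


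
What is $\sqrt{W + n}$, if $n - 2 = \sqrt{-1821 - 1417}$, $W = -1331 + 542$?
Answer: $\sqrt{-787 + i \sqrt{3238}} \approx 1.0135 + 28.072 i$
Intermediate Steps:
$W = -789$
$n = 2 + i \sqrt{3238}$ ($n = 2 + \sqrt{-1821 - 1417} = 2 + \sqrt{-3238} = 2 + i \sqrt{3238} \approx 2.0 + 56.903 i$)
$\sqrt{W + n} = \sqrt{-789 + \left(2 + i \sqrt{3238}\right)} = \sqrt{-787 + i \sqrt{3238}}$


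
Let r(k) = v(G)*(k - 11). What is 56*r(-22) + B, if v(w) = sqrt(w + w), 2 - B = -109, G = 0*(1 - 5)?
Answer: 111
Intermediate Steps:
G = 0 (G = 0*(-4) = 0)
B = 111 (B = 2 - 1*(-109) = 2 + 109 = 111)
v(w) = sqrt(2)*sqrt(w) (v(w) = sqrt(2*w) = sqrt(2)*sqrt(w))
r(k) = 0 (r(k) = (sqrt(2)*sqrt(0))*(k - 11) = (sqrt(2)*0)*(-11 + k) = 0*(-11 + k) = 0)
56*r(-22) + B = 56*0 + 111 = 0 + 111 = 111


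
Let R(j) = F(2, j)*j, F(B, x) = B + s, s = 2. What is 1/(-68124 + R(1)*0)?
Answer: -1/68124 ≈ -1.4679e-5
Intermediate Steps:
F(B, x) = 2 + B (F(B, x) = B + 2 = 2 + B)
R(j) = 4*j (R(j) = (2 + 2)*j = 4*j)
1/(-68124 + R(1)*0) = 1/(-68124 + (4*1)*0) = 1/(-68124 + 4*0) = 1/(-68124 + 0) = 1/(-68124) = -1/68124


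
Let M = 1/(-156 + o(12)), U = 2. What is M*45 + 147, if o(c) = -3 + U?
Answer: 23034/157 ≈ 146.71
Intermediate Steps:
o(c) = -1 (o(c) = -3 + 2 = -1)
M = -1/157 (M = 1/(-156 - 1) = 1/(-157) = -1/157 ≈ -0.0063694)
M*45 + 147 = -1/157*45 + 147 = -45/157 + 147 = 23034/157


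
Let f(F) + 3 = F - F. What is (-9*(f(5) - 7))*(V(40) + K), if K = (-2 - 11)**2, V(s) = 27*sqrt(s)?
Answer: 15210 + 4860*sqrt(10) ≈ 30579.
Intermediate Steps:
f(F) = -3 (f(F) = -3 + (F - F) = -3 + 0 = -3)
K = 169 (K = (-13)**2 = 169)
(-9*(f(5) - 7))*(V(40) + K) = (-9*(-3 - 7))*(27*sqrt(40) + 169) = (-9*(-10))*(27*(2*sqrt(10)) + 169) = 90*(54*sqrt(10) + 169) = 90*(169 + 54*sqrt(10)) = 15210 + 4860*sqrt(10)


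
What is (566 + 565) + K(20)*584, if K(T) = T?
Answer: 12811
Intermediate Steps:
(566 + 565) + K(20)*584 = (566 + 565) + 20*584 = 1131 + 11680 = 12811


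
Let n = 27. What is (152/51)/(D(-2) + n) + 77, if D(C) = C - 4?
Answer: 82619/1071 ≈ 77.142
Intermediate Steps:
D(C) = -4 + C
(152/51)/(D(-2) + n) + 77 = (152/51)/((-4 - 2) + 27) + 77 = (152*(1/51))/(-6 + 27) + 77 = (152/51)/21 + 77 = (152/51)*(1/21) + 77 = 152/1071 + 77 = 82619/1071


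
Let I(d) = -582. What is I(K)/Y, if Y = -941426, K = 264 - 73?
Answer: 291/470713 ≈ 0.00061821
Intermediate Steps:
K = 191
I(K)/Y = -582/(-941426) = -582*(-1/941426) = 291/470713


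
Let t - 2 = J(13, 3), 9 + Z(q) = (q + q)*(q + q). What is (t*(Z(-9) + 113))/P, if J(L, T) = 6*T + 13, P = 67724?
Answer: 3531/16931 ≈ 0.20855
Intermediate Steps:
J(L, T) = 13 + 6*T
Z(q) = -9 + 4*q² (Z(q) = -9 + (q + q)*(q + q) = -9 + (2*q)*(2*q) = -9 + 4*q²)
t = 33 (t = 2 + (13 + 6*3) = 2 + (13 + 18) = 2 + 31 = 33)
(t*(Z(-9) + 113))/P = (33*((-9 + 4*(-9)²) + 113))/67724 = (33*((-9 + 4*81) + 113))*(1/67724) = (33*((-9 + 324) + 113))*(1/67724) = (33*(315 + 113))*(1/67724) = (33*428)*(1/67724) = 14124*(1/67724) = 3531/16931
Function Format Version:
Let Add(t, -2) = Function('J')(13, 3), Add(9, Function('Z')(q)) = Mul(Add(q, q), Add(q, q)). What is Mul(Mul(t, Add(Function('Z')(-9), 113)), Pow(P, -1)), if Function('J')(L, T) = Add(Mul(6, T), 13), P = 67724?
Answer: Rational(3531, 16931) ≈ 0.20855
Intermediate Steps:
Function('J')(L, T) = Add(13, Mul(6, T))
Function('Z')(q) = Add(-9, Mul(4, Pow(q, 2))) (Function('Z')(q) = Add(-9, Mul(Add(q, q), Add(q, q))) = Add(-9, Mul(Mul(2, q), Mul(2, q))) = Add(-9, Mul(4, Pow(q, 2))))
t = 33 (t = Add(2, Add(13, Mul(6, 3))) = Add(2, Add(13, 18)) = Add(2, 31) = 33)
Mul(Mul(t, Add(Function('Z')(-9), 113)), Pow(P, -1)) = Mul(Mul(33, Add(Add(-9, Mul(4, Pow(-9, 2))), 113)), Pow(67724, -1)) = Mul(Mul(33, Add(Add(-9, Mul(4, 81)), 113)), Rational(1, 67724)) = Mul(Mul(33, Add(Add(-9, 324), 113)), Rational(1, 67724)) = Mul(Mul(33, Add(315, 113)), Rational(1, 67724)) = Mul(Mul(33, 428), Rational(1, 67724)) = Mul(14124, Rational(1, 67724)) = Rational(3531, 16931)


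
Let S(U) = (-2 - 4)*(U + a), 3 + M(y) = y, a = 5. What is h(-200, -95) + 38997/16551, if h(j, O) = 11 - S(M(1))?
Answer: 57664/1839 ≈ 31.356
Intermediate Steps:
M(y) = -3 + y
S(U) = -30 - 6*U (S(U) = (-2 - 4)*(U + 5) = -6*(5 + U) = -30 - 6*U)
h(j, O) = 29 (h(j, O) = 11 - (-30 - 6*(-3 + 1)) = 11 - (-30 - 6*(-2)) = 11 - (-30 + 12) = 11 - 1*(-18) = 11 + 18 = 29)
h(-200, -95) + 38997/16551 = 29 + 38997/16551 = 29 + 38997*(1/16551) = 29 + 4333/1839 = 57664/1839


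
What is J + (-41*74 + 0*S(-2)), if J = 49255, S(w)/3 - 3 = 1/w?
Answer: 46221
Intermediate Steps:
S(w) = 9 + 3/w
J + (-41*74 + 0*S(-2)) = 49255 + (-41*74 + 0*(9 + 3/(-2))) = 49255 + (-3034 + 0*(9 + 3*(-½))) = 49255 + (-3034 + 0*(9 - 3/2)) = 49255 + (-3034 + 0*(15/2)) = 49255 + (-3034 + 0) = 49255 - 3034 = 46221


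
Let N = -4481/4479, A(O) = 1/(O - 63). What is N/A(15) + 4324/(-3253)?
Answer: 226771356/4856729 ≈ 46.692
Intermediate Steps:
A(O) = 1/(-63 + O)
N = -4481/4479 (N = -4481*1/4479 = -4481/4479 ≈ -1.0004)
N/A(15) + 4324/(-3253) = -4481/(4479*(1/(-63 + 15))) + 4324/(-3253) = -4481/(4479*(1/(-48))) + 4324*(-1/3253) = -4481/(4479*(-1/48)) - 4324/3253 = -4481/4479*(-48) - 4324/3253 = 71696/1493 - 4324/3253 = 226771356/4856729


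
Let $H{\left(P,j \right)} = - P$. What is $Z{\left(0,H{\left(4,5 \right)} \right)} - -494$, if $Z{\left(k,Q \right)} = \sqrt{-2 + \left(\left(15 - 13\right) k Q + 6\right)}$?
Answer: $496$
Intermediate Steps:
$Z{\left(k,Q \right)} = \sqrt{4 + 2 Q k}$ ($Z{\left(k,Q \right)} = \sqrt{-2 + \left(\left(15 - 13\right) k Q + 6\right)} = \sqrt{-2 + \left(2 k Q + 6\right)} = \sqrt{-2 + \left(2 Q k + 6\right)} = \sqrt{-2 + \left(6 + 2 Q k\right)} = \sqrt{4 + 2 Q k}$)
$Z{\left(0,H{\left(4,5 \right)} \right)} - -494 = \sqrt{4 + 2 \left(\left(-1\right) 4\right) 0} - -494 = \sqrt{4 + 2 \left(-4\right) 0} + 494 = \sqrt{4 + 0} + 494 = \sqrt{4} + 494 = 2 + 494 = 496$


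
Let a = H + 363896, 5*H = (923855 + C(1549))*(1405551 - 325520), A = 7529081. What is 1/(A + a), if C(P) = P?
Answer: 5/999504472409 ≈ 5.0025e-12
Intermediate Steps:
H = 999465007524/5 (H = ((923855 + 1549)*(1405551 - 325520))/5 = (925404*1080031)/5 = (⅕)*999465007524 = 999465007524/5 ≈ 1.9989e+11)
a = 999466827004/5 (a = 999465007524/5 + 363896 = 999466827004/5 ≈ 1.9989e+11)
1/(A + a) = 1/(7529081 + 999466827004/5) = 1/(999504472409/5) = 5/999504472409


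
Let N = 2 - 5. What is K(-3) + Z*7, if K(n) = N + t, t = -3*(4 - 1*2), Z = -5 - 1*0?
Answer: -44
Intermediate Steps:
Z = -5 (Z = -5 + 0 = -5)
t = -6 (t = -3*(4 - 2) = -3*2 = -6)
N = -3
K(n) = -9 (K(n) = -3 - 6 = -9)
K(-3) + Z*7 = -9 - 5*7 = -9 - 35 = -44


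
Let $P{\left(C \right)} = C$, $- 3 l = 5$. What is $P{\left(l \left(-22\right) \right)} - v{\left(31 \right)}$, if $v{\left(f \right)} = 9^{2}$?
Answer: $- \frac{133}{3} \approx -44.333$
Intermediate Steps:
$v{\left(f \right)} = 81$
$l = - \frac{5}{3}$ ($l = \left(- \frac{1}{3}\right) 5 = - \frac{5}{3} \approx -1.6667$)
$P{\left(l \left(-22\right) \right)} - v{\left(31 \right)} = \left(- \frac{5}{3}\right) \left(-22\right) - 81 = \frac{110}{3} - 81 = - \frac{133}{3}$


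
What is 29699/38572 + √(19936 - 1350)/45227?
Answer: 29699/38572 + √18586/45227 ≈ 0.77298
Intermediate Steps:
29699/38572 + √(19936 - 1350)/45227 = 29699*(1/38572) + √18586*(1/45227) = 29699/38572 + √18586/45227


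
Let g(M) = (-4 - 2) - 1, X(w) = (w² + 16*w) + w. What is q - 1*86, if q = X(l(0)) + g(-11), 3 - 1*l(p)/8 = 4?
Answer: -165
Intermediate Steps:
l(p) = -8 (l(p) = 24 - 8*4 = 24 - 32 = -8)
X(w) = w² + 17*w
g(M) = -7 (g(M) = -6 - 1 = -7)
q = -79 (q = -8*(17 - 8) - 7 = -8*9 - 7 = -72 - 7 = -79)
q - 1*86 = -79 - 1*86 = -79 - 86 = -165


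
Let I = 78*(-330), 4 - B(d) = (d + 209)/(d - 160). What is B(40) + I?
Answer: -1029357/40 ≈ -25734.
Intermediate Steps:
B(d) = 4 - (209 + d)/(-160 + d) (B(d) = 4 - (d + 209)/(d - 160) = 4 - (209 + d)/(-160 + d))
I = -25740
B(40) + I = 3*(-283 + 40)/(-160 + 40) - 25740 = 3*(-243)/(-120) - 25740 = 3*(-1/120)*(-243) - 25740 = 243/40 - 25740 = -1029357/40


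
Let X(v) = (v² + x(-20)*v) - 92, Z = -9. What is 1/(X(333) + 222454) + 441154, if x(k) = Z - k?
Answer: 148630958757/336914 ≈ 4.4115e+5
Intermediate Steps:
x(k) = -9 - k
X(v) = -92 + v² + 11*v (X(v) = (v² + (-9 - 1*(-20))*v) - 92 = (v² + (-9 + 20)*v) - 92 = (v² + 11*v) - 92 = -92 + v² + 11*v)
1/(X(333) + 222454) + 441154 = 1/((-92 + 333² + 11*333) + 222454) + 441154 = 1/((-92 + 110889 + 3663) + 222454) + 441154 = 1/(114460 + 222454) + 441154 = 1/336914 + 441154 = 148630958757/336914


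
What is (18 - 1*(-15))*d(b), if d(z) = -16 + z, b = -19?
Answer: -1155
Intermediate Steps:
(18 - 1*(-15))*d(b) = (18 - 1*(-15))*(-16 - 19) = (18 + 15)*(-35) = 33*(-35) = -1155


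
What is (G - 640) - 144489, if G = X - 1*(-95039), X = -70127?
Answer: -120217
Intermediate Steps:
G = 24912 (G = -70127 - 1*(-95039) = -70127 + 95039 = 24912)
(G - 640) - 144489 = (24912 - 640) - 144489 = 24272 - 144489 = -120217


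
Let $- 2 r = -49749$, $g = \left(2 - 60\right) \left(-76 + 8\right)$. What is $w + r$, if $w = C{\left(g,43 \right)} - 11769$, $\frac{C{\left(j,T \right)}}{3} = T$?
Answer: $\frac{26469}{2} \approx 13235.0$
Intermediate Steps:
$g = 3944$ ($g = \left(-58\right) \left(-68\right) = 3944$)
$C{\left(j,T \right)} = 3 T$
$w = -11640$ ($w = 3 \cdot 43 - 11769 = 129 - 11769 = -11640$)
$r = \frac{49749}{2}$ ($r = \left(- \frac{1}{2}\right) \left(-49749\right) = \frac{49749}{2} \approx 24875.0$)
$w + r = -11640 + \frac{49749}{2} = \frac{26469}{2}$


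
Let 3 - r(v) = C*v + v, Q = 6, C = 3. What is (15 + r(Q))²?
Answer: 36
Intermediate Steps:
r(v) = 3 - 4*v (r(v) = 3 - (3*v + v) = 3 - 4*v)
(15 + r(Q))² = (15 + (3 - 4*6))² = (15 + (3 - 24))² = (15 - 21)² = (-6)² = 36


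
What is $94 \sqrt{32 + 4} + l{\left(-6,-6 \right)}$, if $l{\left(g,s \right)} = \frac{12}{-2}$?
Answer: $558$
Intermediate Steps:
$l{\left(g,s \right)} = -6$ ($l{\left(g,s \right)} = 12 \left(- \frac{1}{2}\right) = -6$)
$94 \sqrt{32 + 4} + l{\left(-6,-6 \right)} = 94 \sqrt{32 + 4} - 6 = 94 \sqrt{36} - 6 = 94 \cdot 6 - 6 = 564 - 6 = 558$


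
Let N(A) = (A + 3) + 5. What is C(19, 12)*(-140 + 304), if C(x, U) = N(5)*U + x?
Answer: 28700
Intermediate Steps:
N(A) = 8 + A (N(A) = (3 + A) + 5 = 8 + A)
C(x, U) = x + 13*U (C(x, U) = (8 + 5)*U + x = 13*U + x = x + 13*U)
C(19, 12)*(-140 + 304) = (19 + 13*12)*(-140 + 304) = (19 + 156)*164 = 175*164 = 28700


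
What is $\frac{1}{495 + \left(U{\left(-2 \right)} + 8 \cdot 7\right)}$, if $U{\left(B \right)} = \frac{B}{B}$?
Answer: $\frac{1}{552} \approx 0.0018116$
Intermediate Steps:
$U{\left(B \right)} = 1$
$\frac{1}{495 + \left(U{\left(-2 \right)} + 8 \cdot 7\right)} = \frac{1}{495 + \left(1 + 8 \cdot 7\right)} = \frac{1}{495 + \left(1 + 56\right)} = \frac{1}{495 + 57} = \frac{1}{552}$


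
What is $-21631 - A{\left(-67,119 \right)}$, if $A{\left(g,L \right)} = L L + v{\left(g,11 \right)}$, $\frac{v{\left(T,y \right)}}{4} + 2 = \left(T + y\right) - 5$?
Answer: $-35540$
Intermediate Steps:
$v{\left(T,y \right)} = -28 + 4 T + 4 y$ ($v{\left(T,y \right)} = -8 + 4 \left(\left(T + y\right) - 5\right) = -8 + 4 \left(-5 + T + y\right) = -8 + \left(-20 + 4 T + 4 y\right) = -28 + 4 T + 4 y$)
$A{\left(g,L \right)} = 16 + L^{2} + 4 g$ ($A{\left(g,L \right)} = L L + \left(-28 + 4 g + 4 \cdot 11\right) = L^{2} + \left(-28 + 4 g + 44\right) = L^{2} + \left(16 + 4 g\right) = 16 + L^{2} + 4 g$)
$-21631 - A{\left(-67,119 \right)} = -21631 - \left(16 + 119^{2} + 4 \left(-67\right)\right) = -21631 - \left(16 + 14161 - 268\right) = -21631 - 13909 = -35540$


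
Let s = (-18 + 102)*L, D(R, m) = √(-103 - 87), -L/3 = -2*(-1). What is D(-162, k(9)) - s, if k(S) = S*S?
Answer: 504 + I*√190 ≈ 504.0 + 13.784*I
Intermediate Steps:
k(S) = S²
L = -6 (L = -(-6)*(-1) = -3*2 = -6)
D(R, m) = I*√190 (D(R, m) = √(-190) = I*√190)
s = -504 (s = (-18 + 102)*(-6) = 84*(-6) = -504)
D(-162, k(9)) - s = I*√190 - 1*(-504) = I*√190 + 504 = 504 + I*√190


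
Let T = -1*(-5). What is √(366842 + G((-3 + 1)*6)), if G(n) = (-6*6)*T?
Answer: √366662 ≈ 605.53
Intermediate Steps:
T = 5
G(n) = -180 (G(n) = -6*6*5 = -36*5 = -180)
√(366842 + G((-3 + 1)*6)) = √(366842 - 180) = √366662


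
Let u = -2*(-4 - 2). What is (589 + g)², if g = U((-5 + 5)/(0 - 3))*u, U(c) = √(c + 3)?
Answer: 347353 + 14136*√3 ≈ 3.7184e+5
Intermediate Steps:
U(c) = √(3 + c)
u = 12 (u = -2*(-6) = 12)
g = 12*√3 (g = √(3 + (-5 + 5)/(0 - 3))*12 = √(3 + 0/(-3))*12 = √(3 + 0*(-⅓))*12 = √(3 + 0)*12 = √3*12 = 12*√3 ≈ 20.785)
(589 + g)² = (589 + 12*√3)²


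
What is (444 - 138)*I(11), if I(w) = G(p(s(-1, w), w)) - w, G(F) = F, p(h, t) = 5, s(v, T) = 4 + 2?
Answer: -1836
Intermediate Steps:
s(v, T) = 6
I(w) = 5 - w
(444 - 138)*I(11) = (444 - 138)*(5 - 1*11) = 306*(5 - 11) = 306*(-6) = -1836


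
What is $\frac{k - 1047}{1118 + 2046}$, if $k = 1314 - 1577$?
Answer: $- \frac{655}{1582} \approx -0.41403$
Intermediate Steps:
$k = -263$
$\frac{k - 1047}{1118 + 2046} = \frac{-263 - 1047}{1118 + 2046} = - \frac{1310}{3164} = \left(-1310\right) \frac{1}{3164} = - \frac{655}{1582}$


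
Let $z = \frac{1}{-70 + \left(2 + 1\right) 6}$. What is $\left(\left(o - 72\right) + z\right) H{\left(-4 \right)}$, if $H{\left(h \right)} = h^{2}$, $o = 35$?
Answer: $- \frac{7700}{13} \approx -592.31$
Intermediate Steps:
$z = - \frac{1}{52}$ ($z = \frac{1}{-70 + 3 \cdot 6} = \frac{1}{-70 + 18} = \frac{1}{-52} = - \frac{1}{52} \approx -0.019231$)
$\left(\left(o - 72\right) + z\right) H{\left(-4 \right)} = \left(\left(35 - 72\right) - \frac{1}{52}\right) \left(-4\right)^{2} = \left(\left(35 - 72\right) - \frac{1}{52}\right) 16 = \left(-37 - \frac{1}{52}\right) 16 = \left(- \frac{1925}{52}\right) 16 = - \frac{7700}{13}$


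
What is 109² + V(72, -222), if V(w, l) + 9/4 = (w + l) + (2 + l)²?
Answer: 240515/4 ≈ 60129.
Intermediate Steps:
V(w, l) = -9/4 + l + w + (2 + l)² (V(w, l) = -9/4 + ((w + l) + (2 + l)²) = -9/4 + ((l + w) + (2 + l)²) = -9/4 + (l + w + (2 + l)²) = -9/4 + l + w + (2 + l)²)
109² + V(72, -222) = 109² + (7/4 + 72 + (-222)² + 5*(-222)) = 11881 + (7/4 + 72 + 49284 - 1110) = 11881 + 192991/4 = 240515/4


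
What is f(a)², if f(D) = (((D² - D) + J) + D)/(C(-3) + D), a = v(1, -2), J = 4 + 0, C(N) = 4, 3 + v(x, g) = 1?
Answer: 16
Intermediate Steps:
v(x, g) = -2 (v(x, g) = -3 + 1 = -2)
J = 4
a = -2
f(D) = (4 + D²)/(4 + D) (f(D) = (((D² - D) + 4) + D)/(4 + D) = ((4 + D² - D) + D)/(4 + D) = (4 + D²)/(4 + D))
f(a)² = ((4 + (-2)²)/(4 - 2))² = ((4 + 4)/2)² = ((½)*8)² = 4² = 16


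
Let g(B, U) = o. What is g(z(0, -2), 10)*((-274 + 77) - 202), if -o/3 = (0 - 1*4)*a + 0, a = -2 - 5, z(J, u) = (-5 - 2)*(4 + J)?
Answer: 33516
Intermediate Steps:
z(J, u) = -28 - 7*J (z(J, u) = -7*(4 + J) = -28 - 7*J)
a = -7
o = -84 (o = -3*((0 - 1*4)*(-7) + 0) = -3*((0 - 4)*(-7) + 0) = -3*(-4*(-7) + 0) = -3*(28 + 0) = -3*28 = -84)
g(B, U) = -84
g(z(0, -2), 10)*((-274 + 77) - 202) = -84*((-274 + 77) - 202) = -84*(-197 - 202) = -84*(-399) = 33516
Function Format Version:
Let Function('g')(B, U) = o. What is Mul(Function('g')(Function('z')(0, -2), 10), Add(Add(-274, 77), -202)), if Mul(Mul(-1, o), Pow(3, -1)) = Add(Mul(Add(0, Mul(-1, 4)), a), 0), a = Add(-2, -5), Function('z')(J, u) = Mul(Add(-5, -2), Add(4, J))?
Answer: 33516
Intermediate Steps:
Function('z')(J, u) = Add(-28, Mul(-7, J)) (Function('z')(J, u) = Mul(-7, Add(4, J)) = Add(-28, Mul(-7, J)))
a = -7
o = -84 (o = Mul(-3, Add(Mul(Add(0, Mul(-1, 4)), -7), 0)) = Mul(-3, Add(Mul(Add(0, -4), -7), 0)) = Mul(-3, Add(Mul(-4, -7), 0)) = Mul(-3, Add(28, 0)) = Mul(-3, 28) = -84)
Function('g')(B, U) = -84
Mul(Function('g')(Function('z')(0, -2), 10), Add(Add(-274, 77), -202)) = Mul(-84, Add(Add(-274, 77), -202)) = Mul(-84, Add(-197, -202)) = Mul(-84, -399) = 33516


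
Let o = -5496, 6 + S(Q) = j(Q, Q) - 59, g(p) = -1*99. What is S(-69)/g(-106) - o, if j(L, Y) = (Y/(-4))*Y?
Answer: 2181437/396 ≈ 5508.7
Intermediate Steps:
j(L, Y) = -Y**2/4 (j(L, Y) = (Y*(-1/4))*Y = (-Y/4)*Y = -Y**2/4)
g(p) = -99
S(Q) = -65 - Q**2/4 (S(Q) = -6 + (-Q**2/4 - 59) = -6 + (-59 - Q**2/4) = -65 - Q**2/4)
S(-69)/g(-106) - o = (-65 - 1/4*(-69)**2)/(-99) - 1*(-5496) = (-65 - 1/4*4761)*(-1/99) + 5496 = (-65 - 4761/4)*(-1/99) + 5496 = -5021/4*(-1/99) + 5496 = 5021/396 + 5496 = 2181437/396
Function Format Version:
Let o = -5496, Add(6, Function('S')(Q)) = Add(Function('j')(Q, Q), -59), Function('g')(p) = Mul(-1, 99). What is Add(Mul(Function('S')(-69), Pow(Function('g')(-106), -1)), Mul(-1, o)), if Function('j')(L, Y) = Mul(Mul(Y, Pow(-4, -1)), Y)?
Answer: Rational(2181437, 396) ≈ 5508.7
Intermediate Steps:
Function('j')(L, Y) = Mul(Rational(-1, 4), Pow(Y, 2)) (Function('j')(L, Y) = Mul(Mul(Y, Rational(-1, 4)), Y) = Mul(Mul(Rational(-1, 4), Y), Y) = Mul(Rational(-1, 4), Pow(Y, 2)))
Function('g')(p) = -99
Function('S')(Q) = Add(-65, Mul(Rational(-1, 4), Pow(Q, 2))) (Function('S')(Q) = Add(-6, Add(Mul(Rational(-1, 4), Pow(Q, 2)), -59)) = Add(-6, Add(-59, Mul(Rational(-1, 4), Pow(Q, 2)))) = Add(-65, Mul(Rational(-1, 4), Pow(Q, 2))))
Add(Mul(Function('S')(-69), Pow(Function('g')(-106), -1)), Mul(-1, o)) = Add(Mul(Add(-65, Mul(Rational(-1, 4), Pow(-69, 2))), Pow(-99, -1)), Mul(-1, -5496)) = Add(Mul(Add(-65, Mul(Rational(-1, 4), 4761)), Rational(-1, 99)), 5496) = Add(Mul(Add(-65, Rational(-4761, 4)), Rational(-1, 99)), 5496) = Add(Mul(Rational(-5021, 4), Rational(-1, 99)), 5496) = Add(Rational(5021, 396), 5496) = Rational(2181437, 396)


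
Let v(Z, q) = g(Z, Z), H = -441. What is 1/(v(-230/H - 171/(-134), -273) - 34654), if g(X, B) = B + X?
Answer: -29547/1023815507 ≈ -2.8860e-5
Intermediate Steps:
v(Z, q) = 2*Z (v(Z, q) = Z + Z = 2*Z)
1/(v(-230/H - 171/(-134), -273) - 34654) = 1/(2*(-230/(-441) - 171/(-134)) - 34654) = 1/(2*(-230*(-1/441) - 171*(-1/134)) - 34654) = 1/(2*(230/441 + 171/134) - 34654) = 1/(2*(106231/59094) - 34654) = 1/(106231/29547 - 34654) = 1/(-1023815507/29547) = -29547/1023815507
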